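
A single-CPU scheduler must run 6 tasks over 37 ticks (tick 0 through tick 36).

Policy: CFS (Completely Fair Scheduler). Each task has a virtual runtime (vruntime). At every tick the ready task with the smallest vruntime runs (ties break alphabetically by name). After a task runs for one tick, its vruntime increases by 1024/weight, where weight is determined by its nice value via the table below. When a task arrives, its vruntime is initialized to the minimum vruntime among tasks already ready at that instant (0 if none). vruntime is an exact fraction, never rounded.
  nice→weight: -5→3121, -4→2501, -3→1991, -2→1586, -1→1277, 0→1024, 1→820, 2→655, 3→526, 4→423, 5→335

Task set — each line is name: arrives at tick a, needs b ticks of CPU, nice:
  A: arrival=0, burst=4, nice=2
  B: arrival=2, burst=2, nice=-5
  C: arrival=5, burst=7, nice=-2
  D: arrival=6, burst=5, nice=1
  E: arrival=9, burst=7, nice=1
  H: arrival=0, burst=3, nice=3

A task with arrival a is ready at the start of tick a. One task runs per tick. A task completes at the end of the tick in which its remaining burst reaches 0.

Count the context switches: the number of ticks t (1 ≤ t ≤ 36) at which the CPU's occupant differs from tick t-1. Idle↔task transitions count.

context switches = 24

t=0: vr[A=0 H=0] → run A
t=1: vr[A=1024/655 H=0] → run H
t=2: vr[A=1024/655 B=1024/655 H=512/263] → run A
t=3: vr[A=2048/655 B=1024/655 H=512/263] → run B
t=4: vr[A=2048/655 B=3866624/2044255 H=512/263] → run B
t=5: vr[A=2048/655 C=512/263 H=512/263] → run C
t=6: vr[A=2048/655 C=540672/208559 D=512/263 H=512/263] → run D
t=7: vr[A=2048/655 C=540672/208559 D=172288/53915 H=512/263] → run H
t=8: vr[A=2048/655 C=540672/208559 D=172288/53915 H=1024/263] → run C
t=9: vr[A=2048/655 C=675328/208559 D=172288/53915 E=2048/655 H=1024/263] → run A
t=10: vr[A=3072/655 C=675328/208559 D=172288/53915 E=2048/655 H=1024/263] → run E
t=11: vr[A=3072/655 C=675328/208559 D=172288/53915 E=117504/26855 H=1024/263] → run D
t=12: vr[A=3072/655 C=675328/208559 D=239616/53915 E=117504/26855 H=1024/263] → run C
t=13: vr[A=3072/655 C=809984/208559 D=239616/53915 E=117504/26855 H=1024/263] → run C
t=14: vr[A=3072/655 C=944640/208559 D=239616/53915 E=117504/26855 H=1024/263] → run H
t=15: vr[A=3072/655 C=944640/208559 D=239616/53915 E=117504/26855] → run E
t=16: vr[A=3072/655 C=944640/208559 D=239616/53915 E=30208/5371] → run D
t=17: vr[A=3072/655 C=944640/208559 D=306944/53915 E=30208/5371] → run C
t=18: vr[A=3072/655 C=1079296/208559 D=306944/53915 E=30208/5371] → run A
t=19: vr[C=1079296/208559 D=306944/53915 E=30208/5371] → run C
t=20: vr[C=1213952/208559 D=306944/53915 E=30208/5371] → run E
t=21: vr[C=1213952/208559 D=306944/53915 E=184576/26855] → run D
t=22: vr[C=1213952/208559 D=374272/53915 E=184576/26855] → run C
t=23: vr[D=374272/53915 E=184576/26855] → run E
t=24: vr[D=374272/53915 E=218112/26855] → run D
t=25: vr[E=218112/26855] → run E
t=26: vr[E=251648/26855] → run E
t=27: vr[E=285184/26855] → run E
t=28: (idle)
t=29: (idle)
t=30: (idle)
t=31: (idle)
t=32: (idle)
t=33: (idle)
t=34: (idle)
t=35: (idle)
t=36: (idle)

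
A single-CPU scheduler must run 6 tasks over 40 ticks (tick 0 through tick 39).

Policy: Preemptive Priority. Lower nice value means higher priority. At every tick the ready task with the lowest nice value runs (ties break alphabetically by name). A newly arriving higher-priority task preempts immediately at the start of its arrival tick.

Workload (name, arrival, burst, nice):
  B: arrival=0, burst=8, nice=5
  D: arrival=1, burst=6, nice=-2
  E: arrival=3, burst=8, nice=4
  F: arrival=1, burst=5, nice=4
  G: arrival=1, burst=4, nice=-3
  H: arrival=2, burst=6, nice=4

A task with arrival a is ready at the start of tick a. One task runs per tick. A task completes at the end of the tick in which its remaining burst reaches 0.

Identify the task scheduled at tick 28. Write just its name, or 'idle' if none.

running at tick 28 = H

t=0: ready={B} → run B
t=1: ready={B,D,F,G} → run G
t=2: ready={B,D,F,G,H} → run G
t=3: ready={B,D,E,F,G,H} → run G
t=4: ready={B,D,E,F,G,H} → run G
t=5: ready={B,D,E,F,H} → run D
t=6: ready={B,D,E,F,H} → run D
t=7: ready={B,D,E,F,H} → run D
t=8: ready={B,D,E,F,H} → run D
t=9: ready={B,D,E,F,H} → run D
t=10: ready={B,D,E,F,H} → run D
t=11: ready={B,E,F,H} → run E
t=12: ready={B,E,F,H} → run E
t=13: ready={B,E,F,H} → run E
t=14: ready={B,E,F,H} → run E
t=15: ready={B,E,F,H} → run E
t=16: ready={B,E,F,H} → run E
t=17: ready={B,E,F,H} → run E
t=18: ready={B,E,F,H} → run E
t=19: ready={B,F,H} → run F
t=20: ready={B,F,H} → run F
t=21: ready={B,F,H} → run F
t=22: ready={B,F,H} → run F
t=23: ready={B,F,H} → run F
t=24: ready={B,H} → run H
t=25: ready={B,H} → run H
t=26: ready={B,H} → run H
t=27: ready={B,H} → run H
t=28: ready={B,H} → run H
t=29: ready={B,H} → run H
t=30: ready={B} → run B
t=31: ready={B} → run B
t=32: ready={B} → run B
t=33: ready={B} → run B
t=34: ready={B} → run B
t=35: ready={B} → run B
t=36: ready={B} → run B
t=37: (idle)
t=38: (idle)
t=39: (idle)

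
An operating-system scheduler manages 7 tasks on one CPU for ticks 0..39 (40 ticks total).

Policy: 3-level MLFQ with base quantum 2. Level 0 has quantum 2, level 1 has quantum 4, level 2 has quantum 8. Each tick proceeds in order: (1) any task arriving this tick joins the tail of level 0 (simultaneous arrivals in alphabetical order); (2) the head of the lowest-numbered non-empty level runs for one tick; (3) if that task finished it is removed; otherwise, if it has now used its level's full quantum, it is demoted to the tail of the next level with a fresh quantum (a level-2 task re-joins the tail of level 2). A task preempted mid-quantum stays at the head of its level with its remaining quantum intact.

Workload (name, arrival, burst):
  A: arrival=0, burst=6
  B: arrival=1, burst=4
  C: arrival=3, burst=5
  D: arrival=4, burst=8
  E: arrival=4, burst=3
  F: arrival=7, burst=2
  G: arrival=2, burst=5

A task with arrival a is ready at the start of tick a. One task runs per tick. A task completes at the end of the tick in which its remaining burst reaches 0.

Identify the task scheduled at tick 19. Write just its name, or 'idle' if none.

running at tick 19 = B

t=0: L0/L1/L2 = A/-/- → run A
t=1: L0/L1/L2 = AB/-/- → run A
t=2: L0/L1/L2 = BG/A/- → run B
t=3: L0/L1/L2 = BGC/A/- → run B
t=4: L0/L1/L2 = GCDE/AB/- → run G
t=5: L0/L1/L2 = GCDE/AB/- → run G
t=6: L0/L1/L2 = CDE/ABG/- → run C
t=7: L0/L1/L2 = CDEF/ABG/- → run C
t=8: L0/L1/L2 = DEF/ABGC/- → run D
t=9: L0/L1/L2 = DEF/ABGC/- → run D
t=10: L0/L1/L2 = EF/ABGCD/- → run E
t=11: L0/L1/L2 = EF/ABGCD/- → run E
t=12: L0/L1/L2 = F/ABGCDE/- → run F
t=13: L0/L1/L2 = F/ABGCDE/- → run F
t=14: L0/L1/L2 = -/ABGCDE/- → run A
t=15: L0/L1/L2 = -/ABGCDE/- → run A
t=16: L0/L1/L2 = -/ABGCDE/- → run A
t=17: L0/L1/L2 = -/ABGCDE/- → run A
t=18: L0/L1/L2 = -/BGCDE/- → run B
t=19: L0/L1/L2 = -/BGCDE/- → run B
t=20: L0/L1/L2 = -/GCDE/- → run G
t=21: L0/L1/L2 = -/GCDE/- → run G
t=22: L0/L1/L2 = -/GCDE/- → run G
t=23: L0/L1/L2 = -/CDE/- → run C
t=24: L0/L1/L2 = -/CDE/- → run C
t=25: L0/L1/L2 = -/CDE/- → run C
t=26: L0/L1/L2 = -/DE/- → run D
t=27: L0/L1/L2 = -/DE/- → run D
t=28: L0/L1/L2 = -/DE/- → run D
t=29: L0/L1/L2 = -/DE/- → run D
t=30: L0/L1/L2 = -/E/D → run E
t=31: L0/L1/L2 = -/-/D → run D
t=32: L0/L1/L2 = -/-/D → run D
t=33: (idle)
t=34: (idle)
t=35: (idle)
t=36: (idle)
t=37: (idle)
t=38: (idle)
t=39: (idle)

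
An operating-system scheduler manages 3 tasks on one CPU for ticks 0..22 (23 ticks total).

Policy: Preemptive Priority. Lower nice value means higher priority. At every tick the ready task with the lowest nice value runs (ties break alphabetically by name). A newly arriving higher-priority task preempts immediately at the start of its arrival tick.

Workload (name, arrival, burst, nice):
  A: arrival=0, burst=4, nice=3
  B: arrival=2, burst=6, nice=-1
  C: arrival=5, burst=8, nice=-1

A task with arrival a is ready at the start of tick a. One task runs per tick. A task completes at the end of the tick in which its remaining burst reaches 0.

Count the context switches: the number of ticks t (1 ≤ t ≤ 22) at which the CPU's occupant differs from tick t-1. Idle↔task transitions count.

context switches = 4

t=0: ready={A} → run A
t=1: ready={A} → run A
t=2: ready={A,B} → run B
t=3: ready={A,B} → run B
t=4: ready={A,B} → run B
t=5: ready={A,B,C} → run B
t=6: ready={A,B,C} → run B
t=7: ready={A,B,C} → run B
t=8: ready={A,C} → run C
t=9: ready={A,C} → run C
t=10: ready={A,C} → run C
t=11: ready={A,C} → run C
t=12: ready={A,C} → run C
t=13: ready={A,C} → run C
t=14: ready={A,C} → run C
t=15: ready={A,C} → run C
t=16: ready={A} → run A
t=17: ready={A} → run A
t=18: (idle)
t=19: (idle)
t=20: (idle)
t=21: (idle)
t=22: (idle)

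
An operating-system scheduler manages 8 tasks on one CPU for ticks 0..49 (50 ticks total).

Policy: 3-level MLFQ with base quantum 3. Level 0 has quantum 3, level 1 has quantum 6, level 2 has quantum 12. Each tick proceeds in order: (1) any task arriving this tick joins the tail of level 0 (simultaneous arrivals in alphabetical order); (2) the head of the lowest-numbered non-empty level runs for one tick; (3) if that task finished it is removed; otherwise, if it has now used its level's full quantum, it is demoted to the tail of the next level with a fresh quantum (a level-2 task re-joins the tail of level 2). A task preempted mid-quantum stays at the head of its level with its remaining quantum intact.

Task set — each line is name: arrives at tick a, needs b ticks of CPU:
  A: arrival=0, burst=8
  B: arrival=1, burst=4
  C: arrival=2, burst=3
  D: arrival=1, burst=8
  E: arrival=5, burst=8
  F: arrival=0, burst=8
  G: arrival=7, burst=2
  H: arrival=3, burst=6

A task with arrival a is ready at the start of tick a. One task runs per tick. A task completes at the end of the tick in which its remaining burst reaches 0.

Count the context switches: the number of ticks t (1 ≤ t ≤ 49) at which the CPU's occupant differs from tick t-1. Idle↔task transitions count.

t=0: L0/L1/L2 = AF/-/- → run A
t=1: L0/L1/L2 = AFBD/-/- → run A
t=2: L0/L1/L2 = AFBDC/-/- → run A
t=3: L0/L1/L2 = FBDCH/A/- → run F
t=4: L0/L1/L2 = FBDCH/A/- → run F
t=5: L0/L1/L2 = FBDCHE/A/- → run F
t=6: L0/L1/L2 = BDCHE/AF/- → run B
t=7: L0/L1/L2 = BDCHEG/AF/- → run B
t=8: L0/L1/L2 = BDCHEG/AF/- → run B
t=9: L0/L1/L2 = DCHEG/AFB/- → run D
t=10: L0/L1/L2 = DCHEG/AFB/- → run D
t=11: L0/L1/L2 = DCHEG/AFB/- → run D
t=12: L0/L1/L2 = CHEG/AFBD/- → run C
t=13: L0/L1/L2 = CHEG/AFBD/- → run C
t=14: L0/L1/L2 = CHEG/AFBD/- → run C
t=15: L0/L1/L2 = HEG/AFBD/- → run H
t=16: L0/L1/L2 = HEG/AFBD/- → run H
t=17: L0/L1/L2 = HEG/AFBD/- → run H
t=18: L0/L1/L2 = EG/AFBDH/- → run E
t=19: L0/L1/L2 = EG/AFBDH/- → run E
t=20: L0/L1/L2 = EG/AFBDH/- → run E
t=21: L0/L1/L2 = G/AFBDHE/- → run G
t=22: L0/L1/L2 = G/AFBDHE/- → run G
t=23: L0/L1/L2 = -/AFBDHE/- → run A
t=24: L0/L1/L2 = -/AFBDHE/- → run A
t=25: L0/L1/L2 = -/AFBDHE/- → run A
t=26: L0/L1/L2 = -/AFBDHE/- → run A
t=27: L0/L1/L2 = -/AFBDHE/- → run A
t=28: L0/L1/L2 = -/FBDHE/- → run F
t=29: L0/L1/L2 = -/FBDHE/- → run F
t=30: L0/L1/L2 = -/FBDHE/- → run F
t=31: L0/L1/L2 = -/FBDHE/- → run F
t=32: L0/L1/L2 = -/FBDHE/- → run F
t=33: L0/L1/L2 = -/BDHE/- → run B
t=34: L0/L1/L2 = -/DHE/- → run D
t=35: L0/L1/L2 = -/DHE/- → run D
t=36: L0/L1/L2 = -/DHE/- → run D
t=37: L0/L1/L2 = -/DHE/- → run D
t=38: L0/L1/L2 = -/DHE/- → run D
t=39: L0/L1/L2 = -/HE/- → run H
t=40: L0/L1/L2 = -/HE/- → run H
t=41: L0/L1/L2 = -/HE/- → run H
t=42: L0/L1/L2 = -/E/- → run E
t=43: L0/L1/L2 = -/E/- → run E
t=44: L0/L1/L2 = -/E/- → run E
t=45: L0/L1/L2 = -/E/- → run E
t=46: L0/L1/L2 = -/E/- → run E
t=47: (idle)
t=48: (idle)
t=49: (idle)

context switches = 14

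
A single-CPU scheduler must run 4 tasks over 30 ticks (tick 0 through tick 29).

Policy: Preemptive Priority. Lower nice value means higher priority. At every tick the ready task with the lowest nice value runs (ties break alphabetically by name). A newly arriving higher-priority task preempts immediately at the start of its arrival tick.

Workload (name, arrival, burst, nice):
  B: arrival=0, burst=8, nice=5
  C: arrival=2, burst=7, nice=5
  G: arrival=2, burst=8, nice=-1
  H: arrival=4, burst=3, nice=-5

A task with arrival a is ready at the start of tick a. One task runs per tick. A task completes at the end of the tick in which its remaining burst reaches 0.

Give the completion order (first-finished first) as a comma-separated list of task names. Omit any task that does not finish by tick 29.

t=0: ready={B} → run B
t=1: ready={B} → run B
t=2: ready={B,C,G} → run G
t=3: ready={B,C,G} → run G
t=4: ready={B,C,G,H} → run H
t=5: ready={B,C,G,H} → run H
t=6: ready={B,C,G,H} → run H
t=7: ready={B,C,G} → run G
t=8: ready={B,C,G} → run G
t=9: ready={B,C,G} → run G
t=10: ready={B,C,G} → run G
t=11: ready={B,C,G} → run G
t=12: ready={B,C,G} → run G
t=13: ready={B,C} → run B
t=14: ready={B,C} → run B
t=15: ready={B,C} → run B
t=16: ready={B,C} → run B
t=17: ready={B,C} → run B
t=18: ready={B,C} → run B
t=19: ready={C} → run C
t=20: ready={C} → run C
t=21: ready={C} → run C
t=22: ready={C} → run C
t=23: ready={C} → run C
t=24: ready={C} → run C
t=25: ready={C} → run C
t=26: (idle)
t=27: (idle)
t=28: (idle)
t=29: (idle)

completion order = H, G, B, C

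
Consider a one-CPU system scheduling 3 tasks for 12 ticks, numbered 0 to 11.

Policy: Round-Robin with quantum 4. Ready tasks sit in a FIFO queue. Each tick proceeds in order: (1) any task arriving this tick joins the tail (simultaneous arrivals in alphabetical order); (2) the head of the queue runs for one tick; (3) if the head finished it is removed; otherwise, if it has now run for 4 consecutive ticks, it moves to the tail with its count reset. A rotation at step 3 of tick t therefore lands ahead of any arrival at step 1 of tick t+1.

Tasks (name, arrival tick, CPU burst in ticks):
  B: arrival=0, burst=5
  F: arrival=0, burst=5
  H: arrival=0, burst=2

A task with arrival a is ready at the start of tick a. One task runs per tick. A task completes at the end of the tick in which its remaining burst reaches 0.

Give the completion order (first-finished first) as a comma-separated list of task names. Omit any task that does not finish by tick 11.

completion order = H, B, F

t=0: queue=[B,F,H] q_used=0 → run B
t=1: queue=[B,F,H] q_used=1 → run B
t=2: queue=[B,F,H] q_used=2 → run B
t=3: queue=[B,F,H] q_used=3 → run B
t=4: queue=[F,H,B] q_used=0 → run F
t=5: queue=[F,H,B] q_used=1 → run F
t=6: queue=[F,H,B] q_used=2 → run F
t=7: queue=[F,H,B] q_used=3 → run F
t=8: queue=[H,B,F] q_used=0 → run H
t=9: queue=[H,B,F] q_used=1 → run H
t=10: queue=[B,F] q_used=0 → run B
t=11: queue=[F] q_used=0 → run F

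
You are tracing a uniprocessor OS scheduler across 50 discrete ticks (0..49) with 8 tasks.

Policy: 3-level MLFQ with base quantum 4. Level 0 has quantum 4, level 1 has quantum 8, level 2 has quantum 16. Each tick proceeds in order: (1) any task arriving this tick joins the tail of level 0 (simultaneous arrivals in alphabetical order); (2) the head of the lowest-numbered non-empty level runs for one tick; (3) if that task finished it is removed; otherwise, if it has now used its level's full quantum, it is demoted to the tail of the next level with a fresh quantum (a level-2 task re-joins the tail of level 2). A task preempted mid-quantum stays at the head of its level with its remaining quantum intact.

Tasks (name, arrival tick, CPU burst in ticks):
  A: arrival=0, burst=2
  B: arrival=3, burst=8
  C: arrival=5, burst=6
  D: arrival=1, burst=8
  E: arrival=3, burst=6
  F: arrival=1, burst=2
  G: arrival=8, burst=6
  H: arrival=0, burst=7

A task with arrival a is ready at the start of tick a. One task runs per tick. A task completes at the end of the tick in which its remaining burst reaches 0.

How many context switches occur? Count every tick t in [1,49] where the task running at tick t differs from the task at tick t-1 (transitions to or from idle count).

context switches = 14

t=0: L0/L1/L2 = AH/-/- → run A
t=1: L0/L1/L2 = AHDF/-/- → run A
t=2: L0/L1/L2 = HDF/-/- → run H
t=3: L0/L1/L2 = HDFBE/-/- → run H
t=4: L0/L1/L2 = HDFBE/-/- → run H
t=5: L0/L1/L2 = HDFBEC/-/- → run H
t=6: L0/L1/L2 = DFBEC/H/- → run D
t=7: L0/L1/L2 = DFBEC/H/- → run D
t=8: L0/L1/L2 = DFBECG/H/- → run D
t=9: L0/L1/L2 = DFBECG/H/- → run D
t=10: L0/L1/L2 = FBECG/HD/- → run F
t=11: L0/L1/L2 = FBECG/HD/- → run F
t=12: L0/L1/L2 = BECG/HD/- → run B
t=13: L0/L1/L2 = BECG/HD/- → run B
t=14: L0/L1/L2 = BECG/HD/- → run B
t=15: L0/L1/L2 = BECG/HD/- → run B
t=16: L0/L1/L2 = ECG/HDB/- → run E
t=17: L0/L1/L2 = ECG/HDB/- → run E
t=18: L0/L1/L2 = ECG/HDB/- → run E
t=19: L0/L1/L2 = ECG/HDB/- → run E
t=20: L0/L1/L2 = CG/HDBE/- → run C
t=21: L0/L1/L2 = CG/HDBE/- → run C
t=22: L0/L1/L2 = CG/HDBE/- → run C
t=23: L0/L1/L2 = CG/HDBE/- → run C
t=24: L0/L1/L2 = G/HDBEC/- → run G
t=25: L0/L1/L2 = G/HDBEC/- → run G
t=26: L0/L1/L2 = G/HDBEC/- → run G
t=27: L0/L1/L2 = G/HDBEC/- → run G
t=28: L0/L1/L2 = -/HDBECG/- → run H
t=29: L0/L1/L2 = -/HDBECG/- → run H
t=30: L0/L1/L2 = -/HDBECG/- → run H
t=31: L0/L1/L2 = -/DBECG/- → run D
t=32: L0/L1/L2 = -/DBECG/- → run D
t=33: L0/L1/L2 = -/DBECG/- → run D
t=34: L0/L1/L2 = -/DBECG/- → run D
t=35: L0/L1/L2 = -/BECG/- → run B
t=36: L0/L1/L2 = -/BECG/- → run B
t=37: L0/L1/L2 = -/BECG/- → run B
t=38: L0/L1/L2 = -/BECG/- → run B
t=39: L0/L1/L2 = -/ECG/- → run E
t=40: L0/L1/L2 = -/ECG/- → run E
t=41: L0/L1/L2 = -/CG/- → run C
t=42: L0/L1/L2 = -/CG/- → run C
t=43: L0/L1/L2 = -/G/- → run G
t=44: L0/L1/L2 = -/G/- → run G
t=45: (idle)
t=46: (idle)
t=47: (idle)
t=48: (idle)
t=49: (idle)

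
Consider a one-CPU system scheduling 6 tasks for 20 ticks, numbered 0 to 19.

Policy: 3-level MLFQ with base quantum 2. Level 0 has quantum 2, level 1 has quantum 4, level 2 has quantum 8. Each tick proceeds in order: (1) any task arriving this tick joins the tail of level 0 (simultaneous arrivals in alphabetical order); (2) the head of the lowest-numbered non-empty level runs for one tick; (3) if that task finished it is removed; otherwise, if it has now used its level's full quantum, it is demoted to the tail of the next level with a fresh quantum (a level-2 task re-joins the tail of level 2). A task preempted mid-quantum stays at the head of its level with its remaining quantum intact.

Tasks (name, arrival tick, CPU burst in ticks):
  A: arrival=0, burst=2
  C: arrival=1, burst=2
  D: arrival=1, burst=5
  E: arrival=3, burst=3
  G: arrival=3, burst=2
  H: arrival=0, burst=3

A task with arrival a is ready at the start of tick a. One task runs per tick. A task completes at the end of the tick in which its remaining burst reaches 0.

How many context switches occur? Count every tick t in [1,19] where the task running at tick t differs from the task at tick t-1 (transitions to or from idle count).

t=0: L0/L1/L2 = AH/-/- → run A
t=1: L0/L1/L2 = AHCD/-/- → run A
t=2: L0/L1/L2 = HCD/-/- → run H
t=3: L0/L1/L2 = HCDEG/-/- → run H
t=4: L0/L1/L2 = CDEG/H/- → run C
t=5: L0/L1/L2 = CDEG/H/- → run C
t=6: L0/L1/L2 = DEG/H/- → run D
t=7: L0/L1/L2 = DEG/H/- → run D
t=8: L0/L1/L2 = EG/HD/- → run E
t=9: L0/L1/L2 = EG/HD/- → run E
t=10: L0/L1/L2 = G/HDE/- → run G
t=11: L0/L1/L2 = G/HDE/- → run G
t=12: L0/L1/L2 = -/HDE/- → run H
t=13: L0/L1/L2 = -/DE/- → run D
t=14: L0/L1/L2 = -/DE/- → run D
t=15: L0/L1/L2 = -/DE/- → run D
t=16: L0/L1/L2 = -/E/- → run E
t=17: (idle)
t=18: (idle)
t=19: (idle)

context switches = 9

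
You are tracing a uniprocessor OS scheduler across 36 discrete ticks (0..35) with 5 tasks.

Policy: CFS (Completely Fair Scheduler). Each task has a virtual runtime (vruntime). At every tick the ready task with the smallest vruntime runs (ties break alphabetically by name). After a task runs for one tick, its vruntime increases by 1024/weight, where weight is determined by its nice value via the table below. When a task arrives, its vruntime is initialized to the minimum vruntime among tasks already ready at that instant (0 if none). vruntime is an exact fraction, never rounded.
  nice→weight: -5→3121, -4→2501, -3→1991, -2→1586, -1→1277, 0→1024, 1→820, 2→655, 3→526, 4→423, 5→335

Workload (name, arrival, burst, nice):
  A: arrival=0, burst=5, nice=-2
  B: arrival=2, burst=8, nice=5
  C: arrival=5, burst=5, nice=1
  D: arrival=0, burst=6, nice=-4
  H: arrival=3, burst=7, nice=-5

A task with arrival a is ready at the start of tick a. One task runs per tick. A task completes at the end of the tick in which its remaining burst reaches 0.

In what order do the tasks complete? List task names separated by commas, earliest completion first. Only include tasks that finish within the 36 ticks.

t=0: vr[A=0 D=0] → run A
t=1: vr[A=512/793 D=0] → run D
t=2: vr[A=512/793 B=1024/2501 D=1024/2501] → run B
t=3: vr[A=512/793 B=2904064/837835 D=1024/2501 H=1024/2501] → run D
t=4: vr[A=512/793 B=2904064/837835 D=2048/2501 H=1024/2501] → run H
t=5: vr[A=512/793 B=2904064/837835 C=512/793 D=2048/2501 H=5756928/7805621] → run A
t=6: vr[A=1024/793 B=2904064/837835 C=512/793 D=2048/2501 H=5756928/7805621] → run C
t=7: vr[A=1024/793 B=2904064/837835 C=307968/162565 D=2048/2501 H=5756928/7805621] → run H
t=8: vr[A=1024/793 B=2904064/837835 C=307968/162565 D=2048/2501 H=8317952/7805621] → run D
t=9: vr[A=1024/793 B=2904064/837835 C=307968/162565 D=3072/2501 H=8317952/7805621] → run H
t=10: vr[A=1024/793 B=2904064/837835 C=307968/162565 D=3072/2501 H=10878976/7805621] → run D
t=11: vr[A=1024/793 B=2904064/837835 C=307968/162565 D=4096/2501 H=10878976/7805621] → run A
t=12: vr[A=1536/793 B=2904064/837835 C=307968/162565 D=4096/2501 H=10878976/7805621] → run H
t=13: vr[A=1536/793 B=2904064/837835 C=307968/162565 D=4096/2501 H=13440000/7805621] → run D
t=14: vr[A=1536/793 B=2904064/837835 C=307968/162565 D=5120/2501 H=13440000/7805621] → run H
t=15: vr[A=1536/793 B=2904064/837835 C=307968/162565 D=5120/2501 H=16001024/7805621] → run C
t=16: vr[A=1536/793 B=2904064/837835 C=510976/162565 D=5120/2501 H=16001024/7805621] → run A
t=17: vr[A=2048/793 B=2904064/837835 C=510976/162565 D=5120/2501 H=16001024/7805621] → run D
t=18: vr[A=2048/793 B=2904064/837835 C=510976/162565 H=16001024/7805621] → run H
t=19: vr[A=2048/793 B=2904064/837835 C=510976/162565 H=18562048/7805621] → run H
t=20: vr[A=2048/793 B=2904064/837835 C=510976/162565] → run A
t=21: vr[B=2904064/837835 C=510976/162565] → run C
t=22: vr[B=2904064/837835 C=713984/162565] → run B
t=23: vr[B=5465088/837835 C=713984/162565] → run C
t=24: vr[B=5465088/837835 C=916992/162565] → run C
t=25: vr[B=5465088/837835] → run B
t=26: vr[B=8026112/837835] → run B
t=27: vr[B=10587136/837835] → run B
t=28: vr[B=2629632/167567] → run B
t=29: vr[B=15709184/837835] → run B
t=30: vr[B=18270208/837835] → run B
t=31: (idle)
t=32: (idle)
t=33: (idle)
t=34: (idle)
t=35: (idle)

completion order = D, H, A, C, B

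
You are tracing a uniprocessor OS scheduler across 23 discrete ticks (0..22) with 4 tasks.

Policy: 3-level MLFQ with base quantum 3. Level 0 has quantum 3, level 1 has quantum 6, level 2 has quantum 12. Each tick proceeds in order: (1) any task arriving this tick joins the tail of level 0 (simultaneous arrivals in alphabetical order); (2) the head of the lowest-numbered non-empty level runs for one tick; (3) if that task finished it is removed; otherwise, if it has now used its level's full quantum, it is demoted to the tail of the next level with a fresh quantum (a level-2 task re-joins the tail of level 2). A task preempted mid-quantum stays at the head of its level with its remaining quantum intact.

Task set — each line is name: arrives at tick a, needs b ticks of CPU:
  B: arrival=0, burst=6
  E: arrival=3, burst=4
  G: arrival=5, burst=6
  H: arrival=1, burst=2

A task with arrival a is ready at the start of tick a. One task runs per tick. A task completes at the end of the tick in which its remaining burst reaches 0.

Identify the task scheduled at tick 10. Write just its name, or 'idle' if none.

running at tick 10 = G

t=0: L0/L1/L2 = B/-/- → run B
t=1: L0/L1/L2 = BH/-/- → run B
t=2: L0/L1/L2 = BH/-/- → run B
t=3: L0/L1/L2 = HE/B/- → run H
t=4: L0/L1/L2 = HE/B/- → run H
t=5: L0/L1/L2 = EG/B/- → run E
t=6: L0/L1/L2 = EG/B/- → run E
t=7: L0/L1/L2 = EG/B/- → run E
t=8: L0/L1/L2 = G/BE/- → run G
t=9: L0/L1/L2 = G/BE/- → run G
t=10: L0/L1/L2 = G/BE/- → run G
t=11: L0/L1/L2 = -/BEG/- → run B
t=12: L0/L1/L2 = -/BEG/- → run B
t=13: L0/L1/L2 = -/BEG/- → run B
t=14: L0/L1/L2 = -/EG/- → run E
t=15: L0/L1/L2 = -/G/- → run G
t=16: L0/L1/L2 = -/G/- → run G
t=17: L0/L1/L2 = -/G/- → run G
t=18: (idle)
t=19: (idle)
t=20: (idle)
t=21: (idle)
t=22: (idle)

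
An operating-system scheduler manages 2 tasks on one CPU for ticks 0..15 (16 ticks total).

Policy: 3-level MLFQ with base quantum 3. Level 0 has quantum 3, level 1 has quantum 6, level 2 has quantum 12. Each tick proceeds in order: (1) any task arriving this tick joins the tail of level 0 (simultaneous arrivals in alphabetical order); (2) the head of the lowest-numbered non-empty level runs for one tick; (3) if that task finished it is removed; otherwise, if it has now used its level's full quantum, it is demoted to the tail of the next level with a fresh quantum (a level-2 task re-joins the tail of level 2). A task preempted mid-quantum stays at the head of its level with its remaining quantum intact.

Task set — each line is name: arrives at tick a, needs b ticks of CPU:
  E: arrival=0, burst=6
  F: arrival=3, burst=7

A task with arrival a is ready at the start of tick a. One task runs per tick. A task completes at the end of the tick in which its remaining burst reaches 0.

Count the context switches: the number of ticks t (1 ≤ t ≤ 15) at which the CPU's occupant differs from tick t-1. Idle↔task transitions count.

t=0: L0/L1/L2 = E/-/- → run E
t=1: L0/L1/L2 = E/-/- → run E
t=2: L0/L1/L2 = E/-/- → run E
t=3: L0/L1/L2 = F/E/- → run F
t=4: L0/L1/L2 = F/E/- → run F
t=5: L0/L1/L2 = F/E/- → run F
t=6: L0/L1/L2 = -/EF/- → run E
t=7: L0/L1/L2 = -/EF/- → run E
t=8: L0/L1/L2 = -/EF/- → run E
t=9: L0/L1/L2 = -/F/- → run F
t=10: L0/L1/L2 = -/F/- → run F
t=11: L0/L1/L2 = -/F/- → run F
t=12: L0/L1/L2 = -/F/- → run F
t=13: (idle)
t=14: (idle)
t=15: (idle)

context switches = 4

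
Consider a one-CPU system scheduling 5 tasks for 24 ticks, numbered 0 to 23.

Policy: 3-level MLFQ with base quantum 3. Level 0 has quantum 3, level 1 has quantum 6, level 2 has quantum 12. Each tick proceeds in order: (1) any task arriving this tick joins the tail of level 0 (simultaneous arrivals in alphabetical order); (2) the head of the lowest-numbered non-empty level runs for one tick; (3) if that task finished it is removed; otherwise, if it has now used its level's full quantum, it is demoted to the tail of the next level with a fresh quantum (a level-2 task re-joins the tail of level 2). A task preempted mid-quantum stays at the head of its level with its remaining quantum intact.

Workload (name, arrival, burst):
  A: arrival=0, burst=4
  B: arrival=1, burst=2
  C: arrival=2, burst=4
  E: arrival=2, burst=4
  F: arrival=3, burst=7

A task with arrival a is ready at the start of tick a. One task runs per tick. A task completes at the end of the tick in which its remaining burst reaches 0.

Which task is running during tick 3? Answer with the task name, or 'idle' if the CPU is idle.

t=0: L0/L1/L2 = A/-/- → run A
t=1: L0/L1/L2 = AB/-/- → run A
t=2: L0/L1/L2 = ABCE/-/- → run A
t=3: L0/L1/L2 = BCEF/A/- → run B
t=4: L0/L1/L2 = BCEF/A/- → run B
t=5: L0/L1/L2 = CEF/A/- → run C
t=6: L0/L1/L2 = CEF/A/- → run C
t=7: L0/L1/L2 = CEF/A/- → run C
t=8: L0/L1/L2 = EF/AC/- → run E
t=9: L0/L1/L2 = EF/AC/- → run E
t=10: L0/L1/L2 = EF/AC/- → run E
t=11: L0/L1/L2 = F/ACE/- → run F
t=12: L0/L1/L2 = F/ACE/- → run F
t=13: L0/L1/L2 = F/ACE/- → run F
t=14: L0/L1/L2 = -/ACEF/- → run A
t=15: L0/L1/L2 = -/CEF/- → run C
t=16: L0/L1/L2 = -/EF/- → run E
t=17: L0/L1/L2 = -/F/- → run F
t=18: L0/L1/L2 = -/F/- → run F
t=19: L0/L1/L2 = -/F/- → run F
t=20: L0/L1/L2 = -/F/- → run F
t=21: (idle)
t=22: (idle)
t=23: (idle)

running at tick 3 = B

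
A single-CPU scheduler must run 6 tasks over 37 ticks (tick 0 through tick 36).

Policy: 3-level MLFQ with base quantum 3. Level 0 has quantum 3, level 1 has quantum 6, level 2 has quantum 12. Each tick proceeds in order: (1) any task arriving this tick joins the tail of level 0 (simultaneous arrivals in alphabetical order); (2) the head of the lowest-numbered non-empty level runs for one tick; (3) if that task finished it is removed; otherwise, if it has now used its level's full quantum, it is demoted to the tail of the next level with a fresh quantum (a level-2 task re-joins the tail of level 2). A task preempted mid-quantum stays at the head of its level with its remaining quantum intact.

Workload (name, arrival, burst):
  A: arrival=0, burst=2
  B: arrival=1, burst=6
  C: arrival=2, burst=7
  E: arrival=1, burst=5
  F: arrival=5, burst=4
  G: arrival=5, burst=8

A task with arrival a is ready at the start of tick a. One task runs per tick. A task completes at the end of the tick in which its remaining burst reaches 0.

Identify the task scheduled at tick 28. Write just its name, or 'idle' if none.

running at tick 28 = G

t=0: L0/L1/L2 = A/-/- → run A
t=1: L0/L1/L2 = ABE/-/- → run A
t=2: L0/L1/L2 = BEC/-/- → run B
t=3: L0/L1/L2 = BEC/-/- → run B
t=4: L0/L1/L2 = BEC/-/- → run B
t=5: L0/L1/L2 = ECFG/B/- → run E
t=6: L0/L1/L2 = ECFG/B/- → run E
t=7: L0/L1/L2 = ECFG/B/- → run E
t=8: L0/L1/L2 = CFG/BE/- → run C
t=9: L0/L1/L2 = CFG/BE/- → run C
t=10: L0/L1/L2 = CFG/BE/- → run C
t=11: L0/L1/L2 = FG/BEC/- → run F
t=12: L0/L1/L2 = FG/BEC/- → run F
t=13: L0/L1/L2 = FG/BEC/- → run F
t=14: L0/L1/L2 = G/BECF/- → run G
t=15: L0/L1/L2 = G/BECF/- → run G
t=16: L0/L1/L2 = G/BECF/- → run G
t=17: L0/L1/L2 = -/BECFG/- → run B
t=18: L0/L1/L2 = -/BECFG/- → run B
t=19: L0/L1/L2 = -/BECFG/- → run B
t=20: L0/L1/L2 = -/ECFG/- → run E
t=21: L0/L1/L2 = -/ECFG/- → run E
t=22: L0/L1/L2 = -/CFG/- → run C
t=23: L0/L1/L2 = -/CFG/- → run C
t=24: L0/L1/L2 = -/CFG/- → run C
t=25: L0/L1/L2 = -/CFG/- → run C
t=26: L0/L1/L2 = -/FG/- → run F
t=27: L0/L1/L2 = -/G/- → run G
t=28: L0/L1/L2 = -/G/- → run G
t=29: L0/L1/L2 = -/G/- → run G
t=30: L0/L1/L2 = -/G/- → run G
t=31: L0/L1/L2 = -/G/- → run G
t=32: (idle)
t=33: (idle)
t=34: (idle)
t=35: (idle)
t=36: (idle)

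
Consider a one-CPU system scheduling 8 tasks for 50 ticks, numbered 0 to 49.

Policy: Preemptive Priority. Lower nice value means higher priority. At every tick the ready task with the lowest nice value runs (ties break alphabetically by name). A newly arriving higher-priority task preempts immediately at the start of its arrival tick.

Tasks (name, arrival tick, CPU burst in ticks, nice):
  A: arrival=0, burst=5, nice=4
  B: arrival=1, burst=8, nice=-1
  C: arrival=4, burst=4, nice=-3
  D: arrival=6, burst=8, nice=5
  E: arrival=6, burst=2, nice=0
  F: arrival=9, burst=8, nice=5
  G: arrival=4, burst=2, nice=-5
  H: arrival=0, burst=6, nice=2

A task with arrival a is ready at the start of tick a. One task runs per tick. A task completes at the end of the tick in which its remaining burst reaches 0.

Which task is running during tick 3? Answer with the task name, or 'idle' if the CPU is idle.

t=0: ready={A,H} → run H
t=1: ready={A,B,H} → run B
t=2: ready={A,B,H} → run B
t=3: ready={A,B,H} → run B
t=4: ready={A,B,C,G,H} → run G
t=5: ready={A,B,C,G,H} → run G
t=6: ready={A,B,C,D,E,H} → run C
t=7: ready={A,B,C,D,E,H} → run C
t=8: ready={A,B,C,D,E,H} → run C
t=9: ready={A,B,C,D,E,F,H} → run C
t=10: ready={A,B,D,E,F,H} → run B
t=11: ready={A,B,D,E,F,H} → run B
t=12: ready={A,B,D,E,F,H} → run B
t=13: ready={A,B,D,E,F,H} → run B
t=14: ready={A,B,D,E,F,H} → run B
t=15: ready={A,D,E,F,H} → run E
t=16: ready={A,D,E,F,H} → run E
t=17: ready={A,D,F,H} → run H
t=18: ready={A,D,F,H} → run H
t=19: ready={A,D,F,H} → run H
t=20: ready={A,D,F,H} → run H
t=21: ready={A,D,F,H} → run H
t=22: ready={A,D,F} → run A
t=23: ready={A,D,F} → run A
t=24: ready={A,D,F} → run A
t=25: ready={A,D,F} → run A
t=26: ready={A,D,F} → run A
t=27: ready={D,F} → run D
t=28: ready={D,F} → run D
t=29: ready={D,F} → run D
t=30: ready={D,F} → run D
t=31: ready={D,F} → run D
t=32: ready={D,F} → run D
t=33: ready={D,F} → run D
t=34: ready={D,F} → run D
t=35: ready={F} → run F
t=36: ready={F} → run F
t=37: ready={F} → run F
t=38: ready={F} → run F
t=39: ready={F} → run F
t=40: ready={F} → run F
t=41: ready={F} → run F
t=42: ready={F} → run F
t=43: (idle)
t=44: (idle)
t=45: (idle)
t=46: (idle)
t=47: (idle)
t=48: (idle)
t=49: (idle)

running at tick 3 = B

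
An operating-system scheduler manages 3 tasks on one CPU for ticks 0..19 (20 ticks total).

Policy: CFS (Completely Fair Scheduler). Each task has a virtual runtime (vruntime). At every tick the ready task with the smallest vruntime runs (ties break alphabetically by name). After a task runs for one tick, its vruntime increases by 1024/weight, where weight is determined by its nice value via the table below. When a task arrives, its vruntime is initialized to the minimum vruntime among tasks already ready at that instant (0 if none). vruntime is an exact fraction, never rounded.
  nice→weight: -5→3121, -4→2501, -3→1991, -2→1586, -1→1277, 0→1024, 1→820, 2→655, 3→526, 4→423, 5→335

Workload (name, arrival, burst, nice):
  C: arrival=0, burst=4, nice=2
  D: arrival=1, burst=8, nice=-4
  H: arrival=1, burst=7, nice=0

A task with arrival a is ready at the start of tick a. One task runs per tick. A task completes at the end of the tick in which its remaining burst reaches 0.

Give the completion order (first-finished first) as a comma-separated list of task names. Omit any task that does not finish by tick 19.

completion order = D, C, H

t=0: vr[C=0] → run C
t=1: vr[C=1024/655 D=1024/655 H=1024/655] → run C
t=2: vr[C=2048/655 D=1024/655 H=1024/655] → run D
t=3: vr[C=2048/655 D=3231744/1638155 H=1024/655] → run H
t=4: vr[C=2048/655 D=3231744/1638155 H=1679/655] → run D
t=5: vr[C=2048/655 D=3902464/1638155 H=1679/655] → run D
t=6: vr[C=2048/655 D=4573184/1638155 H=1679/655] → run H
t=7: vr[C=2048/655 D=4573184/1638155 H=2334/655] → run D
t=8: vr[C=2048/655 D=5243904/1638155 H=2334/655] → run C
t=9: vr[C=3072/655 D=5243904/1638155 H=2334/655] → run D
t=10: vr[C=3072/655 D=5914624/1638155 H=2334/655] → run H
t=11: vr[C=3072/655 D=5914624/1638155 H=2989/655] → run D
t=12: vr[C=3072/655 D=6585344/1638155 H=2989/655] → run D
t=13: vr[C=3072/655 D=7256064/1638155 H=2989/655] → run D
t=14: vr[C=3072/655 H=2989/655] → run H
t=15: vr[C=3072/655 H=3644/655] → run C
t=16: vr[H=3644/655] → run H
t=17: vr[H=4299/655] → run H
t=18: vr[H=4954/655] → run H
t=19: (idle)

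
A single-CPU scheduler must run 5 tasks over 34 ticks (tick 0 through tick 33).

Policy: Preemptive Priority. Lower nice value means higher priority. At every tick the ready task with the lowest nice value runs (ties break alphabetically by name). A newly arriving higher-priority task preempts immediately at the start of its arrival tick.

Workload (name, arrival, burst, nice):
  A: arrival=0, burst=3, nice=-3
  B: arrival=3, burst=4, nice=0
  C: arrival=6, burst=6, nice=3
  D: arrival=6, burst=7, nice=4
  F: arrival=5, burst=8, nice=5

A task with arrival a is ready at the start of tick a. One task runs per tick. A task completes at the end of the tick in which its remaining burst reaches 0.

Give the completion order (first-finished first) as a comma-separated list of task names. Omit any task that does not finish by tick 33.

completion order = A, B, C, D, F

t=0: ready={A} → run A
t=1: ready={A} → run A
t=2: ready={A} → run A
t=3: ready={B} → run B
t=4: ready={B} → run B
t=5: ready={B,F} → run B
t=6: ready={B,C,D,F} → run B
t=7: ready={C,D,F} → run C
t=8: ready={C,D,F} → run C
t=9: ready={C,D,F} → run C
t=10: ready={C,D,F} → run C
t=11: ready={C,D,F} → run C
t=12: ready={C,D,F} → run C
t=13: ready={D,F} → run D
t=14: ready={D,F} → run D
t=15: ready={D,F} → run D
t=16: ready={D,F} → run D
t=17: ready={D,F} → run D
t=18: ready={D,F} → run D
t=19: ready={D,F} → run D
t=20: ready={F} → run F
t=21: ready={F} → run F
t=22: ready={F} → run F
t=23: ready={F} → run F
t=24: ready={F} → run F
t=25: ready={F} → run F
t=26: ready={F} → run F
t=27: ready={F} → run F
t=28: (idle)
t=29: (idle)
t=30: (idle)
t=31: (idle)
t=32: (idle)
t=33: (idle)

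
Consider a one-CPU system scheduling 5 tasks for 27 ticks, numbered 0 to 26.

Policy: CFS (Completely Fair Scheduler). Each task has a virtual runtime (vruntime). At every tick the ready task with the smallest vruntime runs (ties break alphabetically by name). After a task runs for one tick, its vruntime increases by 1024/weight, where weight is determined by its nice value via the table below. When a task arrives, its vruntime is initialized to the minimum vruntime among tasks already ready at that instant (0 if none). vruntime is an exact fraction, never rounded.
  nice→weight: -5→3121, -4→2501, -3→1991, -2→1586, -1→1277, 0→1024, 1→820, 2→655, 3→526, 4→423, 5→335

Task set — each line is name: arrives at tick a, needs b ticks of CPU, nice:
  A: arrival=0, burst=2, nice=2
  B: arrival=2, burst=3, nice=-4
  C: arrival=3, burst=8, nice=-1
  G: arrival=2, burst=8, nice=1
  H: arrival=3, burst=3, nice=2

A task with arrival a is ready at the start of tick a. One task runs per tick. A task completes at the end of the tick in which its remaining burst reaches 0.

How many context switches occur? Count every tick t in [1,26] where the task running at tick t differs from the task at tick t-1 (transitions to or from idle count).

context switches = 19

t=0: vr[A=0] → run A
t=1: vr[A=1024/655] → run A
t=2: vr[B=0 G=0] → run B
t=3: vr[B=1024/2501 C=0 G=0 H=0] → run C
t=4: vr[B=1024/2501 C=1024/1277 G=0 H=0] → run G
t=5: vr[B=1024/2501 C=1024/1277 G=256/205 H=0] → run H
t=6: vr[B=1024/2501 C=1024/1277 G=256/205 H=1024/655] → run B
t=7: vr[B=2048/2501 C=1024/1277 G=256/205 H=1024/655] → run C
t=8: vr[B=2048/2501 C=2048/1277 G=256/205 H=1024/655] → run B
t=9: vr[C=2048/1277 G=256/205 H=1024/655] → run G
t=10: vr[C=2048/1277 G=512/205 H=1024/655] → run H
t=11: vr[C=2048/1277 G=512/205 H=2048/655] → run C
t=12: vr[C=3072/1277 G=512/205 H=2048/655] → run C
t=13: vr[C=4096/1277 G=512/205 H=2048/655] → run G
t=14: vr[C=4096/1277 G=768/205 H=2048/655] → run H
t=15: vr[C=4096/1277 G=768/205] → run C
t=16: vr[C=5120/1277 G=768/205] → run G
t=17: vr[C=5120/1277 G=1024/205] → run C
t=18: vr[C=6144/1277 G=1024/205] → run C
t=19: vr[C=7168/1277 G=1024/205] → run G
t=20: vr[C=7168/1277 G=256/41] → run C
t=21: vr[G=256/41] → run G
t=22: vr[G=1536/205] → run G
t=23: vr[G=1792/205] → run G
t=24: (idle)
t=25: (idle)
t=26: (idle)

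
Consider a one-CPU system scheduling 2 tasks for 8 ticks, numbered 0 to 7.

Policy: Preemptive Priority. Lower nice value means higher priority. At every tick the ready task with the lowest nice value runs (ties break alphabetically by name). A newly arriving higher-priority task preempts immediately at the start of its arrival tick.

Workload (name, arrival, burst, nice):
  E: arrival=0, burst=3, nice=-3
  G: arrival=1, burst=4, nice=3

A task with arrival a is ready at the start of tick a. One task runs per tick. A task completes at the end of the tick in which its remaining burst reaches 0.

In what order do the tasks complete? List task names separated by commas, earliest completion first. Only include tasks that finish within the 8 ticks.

t=0: ready={E} → run E
t=1: ready={E,G} → run E
t=2: ready={E,G} → run E
t=3: ready={G} → run G
t=4: ready={G} → run G
t=5: ready={G} → run G
t=6: ready={G} → run G
t=7: (idle)

completion order = E, G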